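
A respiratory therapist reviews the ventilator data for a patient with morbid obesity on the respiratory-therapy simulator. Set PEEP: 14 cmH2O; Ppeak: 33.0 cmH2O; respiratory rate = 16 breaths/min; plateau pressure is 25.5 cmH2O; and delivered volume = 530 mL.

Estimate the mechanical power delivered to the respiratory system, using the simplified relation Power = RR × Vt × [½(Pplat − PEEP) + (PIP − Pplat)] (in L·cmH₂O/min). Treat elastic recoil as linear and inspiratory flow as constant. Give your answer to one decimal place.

Per-breath work = Vt × [½(Pplat−PEEP) + (PIP−Pplat)] = 0.530 × [0.5×11.5 + 7.5] = 0.530 × 13.25 = 7.023 L·cmH2O.
Power = 16 × 7.023 = 112.37 L·cmH2O/min.

112.4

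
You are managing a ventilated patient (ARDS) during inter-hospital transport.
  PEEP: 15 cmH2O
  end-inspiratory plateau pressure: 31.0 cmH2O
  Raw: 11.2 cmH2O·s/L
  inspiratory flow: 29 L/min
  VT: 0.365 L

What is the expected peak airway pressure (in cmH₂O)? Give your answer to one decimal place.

36.4

Flow: 29 L/min ÷ 60 = 0.4833 L/s.
PIP = Pplat + Raw × flow = 31.0 + 11.2 × 0.4833 = 31.0 + 5.413 = 36.413 cmH2O.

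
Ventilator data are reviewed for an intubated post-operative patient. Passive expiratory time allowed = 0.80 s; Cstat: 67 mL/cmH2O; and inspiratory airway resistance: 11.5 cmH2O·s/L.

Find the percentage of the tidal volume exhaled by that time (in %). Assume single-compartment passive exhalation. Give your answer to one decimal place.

τ = R × C = 11.5 × 67 mL/cmH2O = 11.5 × 0.067 L/cmH2O = 0.7705 s.
Passive exhalation: V(t)/V₀ = e^(−t/τ) = e^(−0.80/0.7705) = 0.3541.
Fraction exhaled = 1 − 0.3541 = 0.6459 → 64.59%.

64.6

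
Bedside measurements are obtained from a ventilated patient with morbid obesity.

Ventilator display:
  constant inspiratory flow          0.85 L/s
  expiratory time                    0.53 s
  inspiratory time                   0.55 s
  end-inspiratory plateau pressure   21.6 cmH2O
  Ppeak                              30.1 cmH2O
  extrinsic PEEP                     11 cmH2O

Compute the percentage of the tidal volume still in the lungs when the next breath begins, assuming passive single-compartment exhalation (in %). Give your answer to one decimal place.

30.1

Vt = flow × Ti = 0.85 L/s × 0.55 s × 1000 mL/L = 467.5 mL.
R = (PIP − Pplat)/V̇ = (30.1 − 21.6) / 0.85 = 8.5/0.85 = 10.0 cmH2O·s/L.
C = Vt/(Pplat − PEEP) = 467.5 / (21.6 − 11) = 467.5/10.6 = 44.104 mL/cmH2O.
τ = R × C = 10.0 × 0.0441 L/cmH2O = 0.441 s.
Fraction remaining at end-expiration = e^(−Te/τ) = e^(−0.53/0.441) = 0.3006 → 30.06%.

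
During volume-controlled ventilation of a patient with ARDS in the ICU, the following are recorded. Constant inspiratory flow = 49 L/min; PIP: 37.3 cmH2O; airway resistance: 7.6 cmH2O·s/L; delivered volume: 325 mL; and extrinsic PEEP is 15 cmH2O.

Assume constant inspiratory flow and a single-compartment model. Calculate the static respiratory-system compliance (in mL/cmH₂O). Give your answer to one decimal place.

Flow: 49 L/min ÷ 60 = 0.8167 L/s.
Equation of motion (constant flow): PIP = Vt/C + R·V̇ + PEEP.
Vt/C = PIP − R·V̇ − PEEP = 37.3 − 7.6×0.8167 − 15 = 37.3 − 6.207 − 15 = 16.093 cmH2O.
C = Vt / 16.093 = 325 / 16.093 = 20.195 mL/cmH2O.

20.2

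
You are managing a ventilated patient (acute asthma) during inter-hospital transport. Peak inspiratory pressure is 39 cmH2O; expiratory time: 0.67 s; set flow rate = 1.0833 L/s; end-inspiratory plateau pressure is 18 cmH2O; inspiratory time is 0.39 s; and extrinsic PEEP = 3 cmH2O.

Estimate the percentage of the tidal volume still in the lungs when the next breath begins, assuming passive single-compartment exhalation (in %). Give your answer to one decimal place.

Vt = flow × Ti = 1.0833 L/s × 0.39 s × 1000 mL/L = 422.49 mL.
R = (PIP − Pplat)/V̇ = (39 − 18) / 1.0833 = 21.0/1.0833 = 19.385 cmH2O·s/L.
C = Vt/(Pplat − PEEP) = 422.49 / (18 − 3) = 422.49/15.0 = 28.166 mL/cmH2O.
τ = R × C = 19.385 × 0.02817 L/cmH2O = 0.5461 s.
Fraction remaining at end-expiration = e^(−Te/τ) = e^(−0.67/0.5461) = 0.2932 → 29.32%.

29.3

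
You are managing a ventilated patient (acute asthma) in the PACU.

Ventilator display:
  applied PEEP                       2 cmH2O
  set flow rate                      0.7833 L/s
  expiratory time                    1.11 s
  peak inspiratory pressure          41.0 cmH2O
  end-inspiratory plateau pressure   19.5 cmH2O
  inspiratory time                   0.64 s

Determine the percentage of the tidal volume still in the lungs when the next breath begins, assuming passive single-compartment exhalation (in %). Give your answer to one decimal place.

Vt = flow × Ti = 0.7833 L/s × 0.64 s × 1000 mL/L = 501.31 mL.
R = (PIP − Pplat)/V̇ = (41.0 − 19.5) / 0.7833 = 21.5/0.7833 = 27.448 cmH2O·s/L.
C = Vt/(Pplat − PEEP) = 501.31 / (19.5 − 2) = 501.31/17.5 = 28.646 mL/cmH2O.
τ = R × C = 27.448 × 0.02865 L/cmH2O = 0.7864 s.
Fraction remaining at end-expiration = e^(−Te/τ) = e^(−1.11/0.7864) = 0.2438 → 24.38%.

24.4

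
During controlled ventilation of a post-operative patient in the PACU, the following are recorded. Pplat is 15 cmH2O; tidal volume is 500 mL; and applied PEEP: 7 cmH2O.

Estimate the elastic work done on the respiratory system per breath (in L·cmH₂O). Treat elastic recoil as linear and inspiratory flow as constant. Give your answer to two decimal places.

Elastic work ≈ ½ × (Pplat − PEEP) × Vt = 0.5 × (15 − 7) × 0.500 L = 0.5 × 8.0 × 0.500 = 2.0 L·cmH2O.

2.00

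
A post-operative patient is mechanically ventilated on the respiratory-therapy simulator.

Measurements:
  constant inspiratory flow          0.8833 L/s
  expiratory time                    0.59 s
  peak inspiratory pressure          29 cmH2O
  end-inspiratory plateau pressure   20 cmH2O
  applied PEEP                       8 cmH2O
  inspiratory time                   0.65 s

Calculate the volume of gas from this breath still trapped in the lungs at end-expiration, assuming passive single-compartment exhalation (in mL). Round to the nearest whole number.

Vt = flow × Ti = 0.8833 L/s × 0.65 s × 1000 mL/L = 574.15 mL.
R = (PIP − Pplat)/V̇ = (29 − 20) / 0.8833 = 9.0/0.8833 = 10.189 cmH2O·s/L.
C = Vt/(Pplat − PEEP) = 574.15 / (20 − 8) = 574.15/12.0 = 47.846 mL/cmH2O.
τ = R × C = 10.189 × 0.04785 L/cmH2O = 0.4875 s.
Fraction remaining = e^(−Te/τ) = e^(−0.59/0.4875) = 0.2981.
Trapped volume = 574.15 × 0.2981 = 171.15 mL.

171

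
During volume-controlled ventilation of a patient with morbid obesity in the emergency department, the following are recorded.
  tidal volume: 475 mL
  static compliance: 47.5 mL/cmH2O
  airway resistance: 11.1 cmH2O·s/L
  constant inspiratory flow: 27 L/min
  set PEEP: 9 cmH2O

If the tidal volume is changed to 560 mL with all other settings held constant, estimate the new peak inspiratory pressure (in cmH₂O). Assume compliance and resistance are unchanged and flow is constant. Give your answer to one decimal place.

Flow: 27 L/min ÷ 60 = 0.45 L/s.
PIP = Vt/C + R·V̇ + PEEP (constant-flow equation of motion).
Only the elastic term changes: ΔPIP = ΔVt / C = (560 − 475) / 47.5 = 1.789 cmH2O.
Original PIP = 475/47.5 + 11.1×0.45 + 9 = 23.995 cmH2O; new PIP = 23.995 + (1.789) = 25.784 cmH2O.

25.8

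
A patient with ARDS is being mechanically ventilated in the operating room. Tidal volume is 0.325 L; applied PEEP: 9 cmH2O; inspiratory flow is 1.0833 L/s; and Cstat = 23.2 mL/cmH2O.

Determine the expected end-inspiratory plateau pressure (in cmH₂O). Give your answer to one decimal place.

23.0

Pplat = PEEP + Vt / Cstat = 9 + 325 / 23.2 = 9 + 14.009 = 23.009 cmH2O.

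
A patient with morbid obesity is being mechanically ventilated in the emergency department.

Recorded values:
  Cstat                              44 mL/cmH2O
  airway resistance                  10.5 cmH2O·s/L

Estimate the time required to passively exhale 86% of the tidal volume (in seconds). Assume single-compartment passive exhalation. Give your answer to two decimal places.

τ = R × C = 10.5 × 44 mL/cmH2O = 10.5 × 0.044 L/cmH2O = 0.462 s.
Exhaled fraction f = 1 − e^(−t/τ) → t = −τ·ln(1 − f) = −0.462·ln(0.14) = 0.9083 s.

0.91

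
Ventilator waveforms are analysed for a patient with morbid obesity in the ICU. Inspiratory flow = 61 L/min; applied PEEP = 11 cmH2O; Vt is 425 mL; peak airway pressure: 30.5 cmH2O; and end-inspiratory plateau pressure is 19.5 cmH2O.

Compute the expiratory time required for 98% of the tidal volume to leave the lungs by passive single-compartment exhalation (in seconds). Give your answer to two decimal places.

2.12

Flow: 61 L/min ÷ 60 = 1.0167 L/s.
R = (PIP − Pplat)/V̇ = (30.5 − 19.5) / 1.0167 = 11.0/1.0167 = 10.819 cmH2O·s/L.
C = Vt/(Pplat − PEEP) = 425.0 / (19.5 − 11) = 425.0/8.5 = 50.0 mL/cmH2O.
τ = R × C = 10.819 × 0.05 L/cmH2O = 0.541 s.
t = −τ·ln(1 − 0.98) = −0.541·ln(0.02) = 2.116 s.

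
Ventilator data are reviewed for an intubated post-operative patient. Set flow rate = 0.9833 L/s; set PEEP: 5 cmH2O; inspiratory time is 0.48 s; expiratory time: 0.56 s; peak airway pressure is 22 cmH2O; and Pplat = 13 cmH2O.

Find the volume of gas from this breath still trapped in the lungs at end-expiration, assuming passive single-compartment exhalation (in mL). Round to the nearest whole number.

167

Vt = flow × Ti = 0.9833 L/s × 0.48 s × 1000 mL/L = 471.98 mL.
R = (PIP − Pplat)/V̇ = (22 − 13) / 0.9833 = 9.0/0.9833 = 9.153 cmH2O·s/L.
C = Vt/(Pplat − PEEP) = 471.98 / (13 − 5) = 471.98/8.0 = 58.998 mL/cmH2O.
τ = R × C = 9.153 × 0.059 L/cmH2O = 0.54 s.
Fraction remaining = e^(−Te/τ) = e^(−0.56/0.54) = 0.3545.
Trapped volume = 471.98 × 0.3545 = 167.32 mL.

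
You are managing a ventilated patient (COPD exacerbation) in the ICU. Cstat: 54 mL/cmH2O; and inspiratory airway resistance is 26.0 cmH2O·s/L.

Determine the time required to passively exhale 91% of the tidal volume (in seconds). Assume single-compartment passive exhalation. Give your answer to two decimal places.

3.38

τ = R × C = 26.0 × 54 mL/cmH2O = 26.0 × 0.054 L/cmH2O = 1.404 s.
Exhaled fraction f = 1 − e^(−t/τ) → t = −τ·ln(1 − f) = −1.404·ln(0.09) = 3.381 s.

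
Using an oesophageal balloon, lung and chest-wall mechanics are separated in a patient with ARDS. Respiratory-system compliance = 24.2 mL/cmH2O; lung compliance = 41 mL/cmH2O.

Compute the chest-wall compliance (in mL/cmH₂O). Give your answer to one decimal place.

1/Ccw = 1/Crs − 1/CL.
1/Ccw = 1/24.2 − 1/41 = 0.01693.
Ccw = 59.067 mL/cmH2O.

59.1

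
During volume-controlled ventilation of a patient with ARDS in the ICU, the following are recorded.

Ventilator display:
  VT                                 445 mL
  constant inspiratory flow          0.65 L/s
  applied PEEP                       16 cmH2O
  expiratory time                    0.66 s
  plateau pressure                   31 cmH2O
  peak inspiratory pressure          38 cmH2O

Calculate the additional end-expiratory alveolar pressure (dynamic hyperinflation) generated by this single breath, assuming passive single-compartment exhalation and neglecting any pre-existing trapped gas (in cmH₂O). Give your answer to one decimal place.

R = (PIP − Pplat)/V̇ = (38 − 31) / 0.65 = 7.0/0.65 = 10.769 cmH2O·s/L.
C = Vt/(Pplat − PEEP) = 445.0 / (31 − 16) = 445.0/15.0 = 29.667 mL/cmH2O.
τ = R × C = 10.769 × 0.02967 L/cmH2O = 0.3195 s.
Fraction remaining = e^(−Te/τ) = e^(−0.66/0.3195) = 0.1267; trapped volume = 445.0 × 0.1267 = 56.382 mL.
Additional alveolar pressure from trapping ≈ V_trapped / C = 56.382 / 29.667 = 1.9 cmH2O.

1.9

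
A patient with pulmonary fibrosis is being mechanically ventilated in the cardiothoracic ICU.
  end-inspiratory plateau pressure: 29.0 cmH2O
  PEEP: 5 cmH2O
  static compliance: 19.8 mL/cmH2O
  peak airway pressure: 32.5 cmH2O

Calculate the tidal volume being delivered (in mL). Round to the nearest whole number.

475

Vt = Cstat × (Pplat − PEEP) = 19.8 × (29.0 − 5) = 19.8 × 24.0 = 475.2 mL.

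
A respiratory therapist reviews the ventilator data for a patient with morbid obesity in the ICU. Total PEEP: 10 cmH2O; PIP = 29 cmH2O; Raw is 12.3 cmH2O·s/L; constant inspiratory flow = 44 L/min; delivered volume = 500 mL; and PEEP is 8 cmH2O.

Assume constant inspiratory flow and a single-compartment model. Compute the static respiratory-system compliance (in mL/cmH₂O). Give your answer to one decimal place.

50.1

Flow: 44 L/min ÷ 60 = 0.7333 L/s.
Total PEEP = 10 cmH2O (set 8 + intrinsic 2); this is the baseline alveolar pressure.
Equation of motion (constant flow): PIP = Vt/C + R·V̇ + PEEP.
Vt/C = PIP − R·V̇ − PEEP = 29 − 12.3×0.7333 − 10 = 29 − 9.02 − 10 = 9.98 cmH2O.
C = Vt / 9.98 = 500 / 9.98 = 50.1 mL/cmH2O.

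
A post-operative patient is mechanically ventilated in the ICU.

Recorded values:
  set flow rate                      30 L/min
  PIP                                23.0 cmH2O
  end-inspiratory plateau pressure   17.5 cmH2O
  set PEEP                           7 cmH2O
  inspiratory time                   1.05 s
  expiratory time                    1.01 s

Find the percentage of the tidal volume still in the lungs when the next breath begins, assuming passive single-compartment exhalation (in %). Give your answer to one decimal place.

15.9

Flow: 30 L/min ÷ 60 = 0.5 L/s.
Vt = flow × Ti = 0.5 L/s × 1.05 s × 1000 mL/L = 525.0 mL.
R = (PIP − Pplat)/V̇ = (23.0 − 17.5) / 0.5 = 5.5/0.5 = 11.0 cmH2O·s/L.
C = Vt/(Pplat − PEEP) = 525.0 / (17.5 − 7) = 525.0/10.5 = 50.0 mL/cmH2O.
τ = R × C = 11.0 × 0.05 L/cmH2O = 0.55 s.
Fraction remaining at end-expiration = e^(−Te/τ) = e^(−1.01/0.55) = 0.1594 → 15.94%.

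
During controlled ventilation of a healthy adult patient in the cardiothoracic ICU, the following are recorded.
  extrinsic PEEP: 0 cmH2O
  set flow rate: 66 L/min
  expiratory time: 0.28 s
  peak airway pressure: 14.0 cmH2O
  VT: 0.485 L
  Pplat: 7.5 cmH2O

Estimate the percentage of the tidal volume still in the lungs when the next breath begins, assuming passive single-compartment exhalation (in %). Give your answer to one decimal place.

Flow: 66 L/min ÷ 60 = 1.1 L/s.
R = (PIP − Pplat)/V̇ = (14.0 − 7.5) / 1.1 = 6.5/1.1 = 5.909 cmH2O·s/L.
C = Vt/(Pplat − PEEP) = 485.0 / (7.5 − 0) = 485.0/7.5 = 64.667 mL/cmH2O.
τ = R × C = 5.909 × 0.06467 L/cmH2O = 0.3821 s.
Fraction remaining at end-expiration = e^(−Te/τ) = e^(−0.28/0.3821) = 0.4806 → 48.06%.

48.1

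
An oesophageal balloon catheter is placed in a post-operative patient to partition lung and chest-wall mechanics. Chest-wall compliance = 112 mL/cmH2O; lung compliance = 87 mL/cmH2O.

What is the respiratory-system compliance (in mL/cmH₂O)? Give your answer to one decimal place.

49.0

Lung and chest wall are elastances in series: 1/Crs = 1/CL + 1/Ccw.
1/Crs = 1/87 + 1/112 = 0.02042.
Crs = 48.972 mL/cmH2O.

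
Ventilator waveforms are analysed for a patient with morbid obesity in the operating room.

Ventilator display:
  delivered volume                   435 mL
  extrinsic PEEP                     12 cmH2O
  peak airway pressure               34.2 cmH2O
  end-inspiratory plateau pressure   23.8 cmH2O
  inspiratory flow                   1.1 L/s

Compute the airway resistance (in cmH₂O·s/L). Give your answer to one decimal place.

9.5

Raw = (PIP − Pplat) / flow = (34.2 − 23.8) / 1.1 = 10.4 / 1.1 = 9.455 cmH2O·s/L.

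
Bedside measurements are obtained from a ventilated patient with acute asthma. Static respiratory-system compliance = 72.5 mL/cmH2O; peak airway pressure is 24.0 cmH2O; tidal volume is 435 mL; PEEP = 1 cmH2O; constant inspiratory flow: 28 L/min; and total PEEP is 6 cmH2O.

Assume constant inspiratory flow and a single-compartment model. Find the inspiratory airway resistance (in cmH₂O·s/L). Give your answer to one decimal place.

Flow: 28 L/min ÷ 60 = 0.4667 L/s.
Total PEEP = 6 cmH2O (set 1 + intrinsic 5); this is the baseline alveolar pressure.
Equation of motion (constant flow): PIP = Vt/C + R·V̇ + PEEP.
R·V̇ = PIP − Vt/C − PEEP = 24.0 − 435/72.5 − 6 = 24.0 − 6.0 − 6 = 12.0 cmH2O.
R = 12.0 / 0.4667 = 25.712 cmH2O·s/L.

25.7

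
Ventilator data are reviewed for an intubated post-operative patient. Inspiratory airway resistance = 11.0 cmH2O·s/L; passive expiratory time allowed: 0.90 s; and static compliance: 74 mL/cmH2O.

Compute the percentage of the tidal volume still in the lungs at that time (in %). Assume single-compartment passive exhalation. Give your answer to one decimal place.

33.1

τ = R × C = 11.0 × 74 mL/cmH2O = 11.0 × 0.074 L/cmH2O = 0.814 s.
Passive exhalation: V(t)/V₀ = e^(−t/τ) = e^(−0.90/0.814) = 0.331.
Fraction remaining = 0.331 → 33.1%.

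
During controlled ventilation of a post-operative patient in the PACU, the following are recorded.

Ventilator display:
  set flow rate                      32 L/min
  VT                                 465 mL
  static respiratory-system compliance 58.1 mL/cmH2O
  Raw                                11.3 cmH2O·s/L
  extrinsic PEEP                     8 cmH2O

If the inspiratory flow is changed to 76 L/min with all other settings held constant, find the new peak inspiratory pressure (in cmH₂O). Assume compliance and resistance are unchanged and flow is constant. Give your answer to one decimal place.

Flow: 32 L/min ÷ 60 = 0.5333 L/s.
New flow: 76 L/min ÷ 60 = 1.2667 L/s.
PIP = Vt/C + R·V̇ + PEEP (constant-flow equation of motion).
Only the resistive term changes: ΔPIP = R × ΔV̇ = 11.3 × (1.2667 − 0.5333) = 11.3 × 0.7334 = 8.287 cmH2O.
Original PIP = 465/58.1 + 11.3×0.5333 + 8 = 22.03 cmH2O; new PIP = 22.03 + (8.287) = 30.317 cmH2O.

30.3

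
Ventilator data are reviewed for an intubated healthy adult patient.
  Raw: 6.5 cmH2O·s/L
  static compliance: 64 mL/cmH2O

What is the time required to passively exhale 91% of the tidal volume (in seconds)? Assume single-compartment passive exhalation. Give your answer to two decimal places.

1.00

τ = R × C = 6.5 × 64 mL/cmH2O = 6.5 × 0.064 L/cmH2O = 0.416 s.
Exhaled fraction f = 1 − e^(−t/τ) → t = −τ·ln(1 − f) = −0.416·ln(0.09) = 1.002 s.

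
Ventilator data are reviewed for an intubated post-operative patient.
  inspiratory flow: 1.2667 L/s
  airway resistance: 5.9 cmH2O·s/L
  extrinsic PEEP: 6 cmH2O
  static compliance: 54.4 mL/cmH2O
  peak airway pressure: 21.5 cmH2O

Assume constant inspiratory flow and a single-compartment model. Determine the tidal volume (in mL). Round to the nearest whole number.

Equation of motion (constant flow): PIP = Vt/C + R·V̇ + PEEP.
Vt/C = PIP − R·V̇ − PEEP = 21.5 − 7.474 − 6 = 8.026 cmH2O.
Vt = C × 8.026 = 54.4 × 8.026 = 436.61 mL.

437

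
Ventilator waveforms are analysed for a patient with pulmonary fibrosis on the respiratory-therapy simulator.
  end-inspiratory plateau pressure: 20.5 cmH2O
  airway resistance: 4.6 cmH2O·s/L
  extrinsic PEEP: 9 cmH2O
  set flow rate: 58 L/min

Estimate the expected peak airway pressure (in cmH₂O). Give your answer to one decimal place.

24.9

Flow: 58 L/min ÷ 60 = 0.9667 L/s.
PIP = Pplat + Raw × flow = 20.5 + 4.6 × 0.9667 = 20.5 + 4.447 = 24.947 cmH2O.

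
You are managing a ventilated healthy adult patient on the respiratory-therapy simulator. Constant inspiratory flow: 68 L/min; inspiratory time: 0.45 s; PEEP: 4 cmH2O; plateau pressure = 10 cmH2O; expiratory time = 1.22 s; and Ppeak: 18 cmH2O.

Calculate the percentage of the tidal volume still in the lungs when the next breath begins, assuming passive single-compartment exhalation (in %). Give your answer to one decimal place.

13.1

Flow: 68 L/min ÷ 60 = 1.1333 L/s.
Vt = flow × Ti = 1.1333 L/s × 0.45 s × 1000 mL/L = 509.99 mL.
R = (PIP − Pplat)/V̇ = (18 − 10) / 1.1333 = 8.0/1.1333 = 7.059 cmH2O·s/L.
C = Vt/(Pplat − PEEP) = 509.99 / (10 − 4) = 509.99/6.0 = 84.998 mL/cmH2O.
τ = R × C = 7.059 × 0.085 L/cmH2O = 0.6 s.
Fraction remaining at end-expiration = e^(−Te/τ) = e^(−1.22/0.6) = 0.1309 → 13.09%.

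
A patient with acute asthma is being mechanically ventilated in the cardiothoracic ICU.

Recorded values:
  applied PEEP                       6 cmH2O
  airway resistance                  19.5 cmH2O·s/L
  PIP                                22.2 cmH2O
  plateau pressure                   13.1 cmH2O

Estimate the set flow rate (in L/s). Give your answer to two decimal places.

flow = (PIP − Pplat) / Raw = 9.1 / 19.5 = 0.4667 L/s.

0.47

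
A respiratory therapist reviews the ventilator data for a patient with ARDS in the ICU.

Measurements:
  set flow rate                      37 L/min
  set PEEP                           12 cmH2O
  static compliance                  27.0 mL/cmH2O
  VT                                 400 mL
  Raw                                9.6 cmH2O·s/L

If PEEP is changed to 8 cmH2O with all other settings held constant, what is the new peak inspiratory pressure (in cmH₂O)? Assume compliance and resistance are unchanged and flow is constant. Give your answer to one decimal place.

Flow: 37 L/min ÷ 60 = 0.6167 L/s.
PIP = Vt/C + R·V̇ + PEEP (constant-flow equation of motion).
Only the baseline term changes: ΔPIP = ΔPEEP = 8 − 12 = -4.0 cmH2O.
Original PIP = 400/27.0 + 9.6×0.6167 + 12 = 32.735 cmH2O; new PIP = 32.735 + (-4.0) = 28.735 cmH2O.

28.7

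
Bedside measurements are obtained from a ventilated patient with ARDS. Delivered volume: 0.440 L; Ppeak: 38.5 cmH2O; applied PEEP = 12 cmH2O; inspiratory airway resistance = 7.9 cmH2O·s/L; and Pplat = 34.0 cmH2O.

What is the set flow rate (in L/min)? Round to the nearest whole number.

34

flow = (PIP − Pplat) / Raw = (38.5 − 34.0) / 7.9 = 0.5696 L/s × 60 = 34.176 L/min.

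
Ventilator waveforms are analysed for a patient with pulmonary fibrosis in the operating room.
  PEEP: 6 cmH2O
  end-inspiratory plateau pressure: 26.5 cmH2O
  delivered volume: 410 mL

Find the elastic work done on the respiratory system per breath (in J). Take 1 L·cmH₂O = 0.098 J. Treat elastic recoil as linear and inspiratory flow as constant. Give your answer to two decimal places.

Elastic work ≈ ½ × (Pplat − PEEP) × Vt = 0.5 × (26.5 − 6) × 0.410 L = 0.5 × 20.5 × 0.410 = 4.203 L·cmH2O.
× 0.098 J/(L·cmH2O) → 0.4119 J.

0.41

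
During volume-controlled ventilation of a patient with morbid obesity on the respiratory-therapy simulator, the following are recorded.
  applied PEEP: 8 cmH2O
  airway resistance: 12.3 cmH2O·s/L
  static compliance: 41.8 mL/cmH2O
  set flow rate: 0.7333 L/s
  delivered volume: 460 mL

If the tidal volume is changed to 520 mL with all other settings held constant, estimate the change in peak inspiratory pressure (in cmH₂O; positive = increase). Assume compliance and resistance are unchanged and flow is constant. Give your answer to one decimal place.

PIP = Vt/C + R·V̇ + PEEP (constant-flow equation of motion).
Only the elastic term changes: ΔPIP = ΔVt / C = (520 − 460) / 41.8 = 1.435 cmH2O.

1.4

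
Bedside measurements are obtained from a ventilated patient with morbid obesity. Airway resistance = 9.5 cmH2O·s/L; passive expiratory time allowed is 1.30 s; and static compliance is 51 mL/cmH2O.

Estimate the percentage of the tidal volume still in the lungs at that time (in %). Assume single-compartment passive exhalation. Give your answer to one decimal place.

τ = R × C = 9.5 × 51 mL/cmH2O = 9.5 × 0.051 L/cmH2O = 0.4845 s.
Passive exhalation: V(t)/V₀ = e^(−t/τ) = e^(−1.30/0.4845) = 0.06835.
Fraction remaining = 0.06835 → 6.835%.

6.8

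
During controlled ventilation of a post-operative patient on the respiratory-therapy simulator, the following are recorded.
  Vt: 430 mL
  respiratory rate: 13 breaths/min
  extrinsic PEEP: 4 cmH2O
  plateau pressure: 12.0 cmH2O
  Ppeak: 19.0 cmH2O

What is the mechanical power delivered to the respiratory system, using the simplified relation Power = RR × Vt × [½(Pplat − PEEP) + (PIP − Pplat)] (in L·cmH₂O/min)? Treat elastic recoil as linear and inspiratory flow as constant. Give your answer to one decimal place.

Per-breath work = Vt × [½(Pplat−PEEP) + (PIP−Pplat)] = 0.430 × [0.5×8.0 + 7.0] = 0.430 × 11.0 = 4.73 L·cmH2O.
Power = 13 × 4.73 = 61.49 L·cmH2O/min.

61.5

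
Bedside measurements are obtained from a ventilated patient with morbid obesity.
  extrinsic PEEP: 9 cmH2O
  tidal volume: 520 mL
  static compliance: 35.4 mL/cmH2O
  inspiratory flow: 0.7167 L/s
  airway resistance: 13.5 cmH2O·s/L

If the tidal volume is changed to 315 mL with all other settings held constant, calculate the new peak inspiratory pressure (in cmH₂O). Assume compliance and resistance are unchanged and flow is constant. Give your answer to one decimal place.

27.6

PIP = Vt/C + R·V̇ + PEEP (constant-flow equation of motion).
Only the elastic term changes: ΔPIP = ΔVt / C = (315 − 520) / 35.4 = -5.791 cmH2O.
Original PIP = 520/35.4 + 13.5×0.7167 + 9 = 33.365 cmH2O; new PIP = 33.365 + (-5.791) = 27.574 cmH2O.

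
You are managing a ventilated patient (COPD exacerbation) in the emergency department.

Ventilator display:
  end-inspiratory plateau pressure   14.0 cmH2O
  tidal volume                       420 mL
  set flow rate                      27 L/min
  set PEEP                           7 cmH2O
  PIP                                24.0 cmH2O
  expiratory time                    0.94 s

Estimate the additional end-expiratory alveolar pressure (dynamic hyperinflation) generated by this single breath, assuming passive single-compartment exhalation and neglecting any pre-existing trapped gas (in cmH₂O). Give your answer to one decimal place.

3.5

Flow: 27 L/min ÷ 60 = 0.45 L/s.
R = (PIP − Pplat)/V̇ = (24.0 − 14.0) / 0.45 = 10.0/0.45 = 22.222 cmH2O·s/L.
C = Vt/(Pplat − PEEP) = 420.0 / (14.0 − 7) = 420.0/7.0 = 60.0 mL/cmH2O.
τ = R × C = 22.222 × 0.06 L/cmH2O = 1.333 s.
Fraction remaining = e^(−Te/τ) = e^(−0.94/1.333) = 0.494; trapped volume = 420.0 × 0.494 = 207.48 mL.
Additional alveolar pressure from trapping ≈ V_trapped / C = 207.48 / 60.0 = 3.458 cmH2O.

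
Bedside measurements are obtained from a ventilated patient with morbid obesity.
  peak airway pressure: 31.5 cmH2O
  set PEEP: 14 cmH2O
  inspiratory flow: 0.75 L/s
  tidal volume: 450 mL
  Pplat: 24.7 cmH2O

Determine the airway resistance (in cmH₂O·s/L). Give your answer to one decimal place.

Raw = (PIP − Pplat) / flow = (31.5 − 24.7) / 0.75 = 6.8 / 0.75 = 9.067 cmH2O·s/L.

9.1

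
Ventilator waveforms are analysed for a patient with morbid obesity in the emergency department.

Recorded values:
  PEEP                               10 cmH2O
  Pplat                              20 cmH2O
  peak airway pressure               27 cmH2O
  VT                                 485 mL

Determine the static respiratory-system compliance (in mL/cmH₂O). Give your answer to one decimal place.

Cstat = Vt / (Pplat − PEEP) = 485 / (20 − 10) = 485 / 10.0 = 48.5 mL/cmH2O.

48.5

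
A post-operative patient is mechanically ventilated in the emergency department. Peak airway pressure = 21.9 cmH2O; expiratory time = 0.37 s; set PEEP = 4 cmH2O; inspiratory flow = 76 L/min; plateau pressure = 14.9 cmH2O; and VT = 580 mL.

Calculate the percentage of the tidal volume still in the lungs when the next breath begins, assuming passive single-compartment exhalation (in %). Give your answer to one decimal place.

Flow: 76 L/min ÷ 60 = 1.2667 L/s.
R = (PIP − Pplat)/V̇ = (21.9 − 14.9) / 1.2667 = 7.0/1.2667 = 5.526 cmH2O·s/L.
C = Vt/(Pplat − PEEP) = 580.0 / (14.9 − 4) = 580.0/10.9 = 53.211 mL/cmH2O.
τ = R × C = 5.526 × 0.05321 L/cmH2O = 0.294 s.
Fraction remaining at end-expiration = e^(−Te/τ) = e^(−0.37/0.294) = 0.2841 → 28.41%.

28.4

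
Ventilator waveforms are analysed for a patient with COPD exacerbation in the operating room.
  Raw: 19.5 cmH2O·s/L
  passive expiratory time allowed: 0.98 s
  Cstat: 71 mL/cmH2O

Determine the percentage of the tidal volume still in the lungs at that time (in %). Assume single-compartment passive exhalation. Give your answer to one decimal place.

τ = R × C = 19.5 × 71 mL/cmH2O = 19.5 × 0.071 L/cmH2O = 1.385 s.
Passive exhalation: V(t)/V₀ = e^(−t/τ) = e^(−0.98/1.385) = 0.4928.
Fraction remaining = 0.4928 → 49.28%.

49.3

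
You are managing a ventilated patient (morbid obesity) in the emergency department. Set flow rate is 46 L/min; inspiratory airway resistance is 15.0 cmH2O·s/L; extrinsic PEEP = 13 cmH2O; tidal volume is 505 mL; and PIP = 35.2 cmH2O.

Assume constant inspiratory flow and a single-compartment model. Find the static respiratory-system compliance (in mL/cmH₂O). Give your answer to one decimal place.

Flow: 46 L/min ÷ 60 = 0.7667 L/s.
Equation of motion (constant flow): PIP = Vt/C + R·V̇ + PEEP.
Vt/C = PIP − R·V̇ − PEEP = 35.2 − 15.0×0.7667 − 13 = 35.2 − 11.501 − 13 = 10.699 cmH2O.
C = Vt / 10.699 = 505 / 10.699 = 47.201 mL/cmH2O.

47.2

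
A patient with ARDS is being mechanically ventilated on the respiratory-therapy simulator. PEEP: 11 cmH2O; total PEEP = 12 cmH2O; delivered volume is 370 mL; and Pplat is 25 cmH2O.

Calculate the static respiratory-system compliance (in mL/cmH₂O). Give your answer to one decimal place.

28.5

End-expiratory occlusion gives total PEEP = 12 cmH2O (intrinsic PEEP = 12 − 11 = 1). Use total PEEP for the elastic gradient.
Cstat = Vt / (Pplat − PEEPtotal) = 370 / (25 − 12) = 370 / 13.0 = 28.462 mL/cmH2O.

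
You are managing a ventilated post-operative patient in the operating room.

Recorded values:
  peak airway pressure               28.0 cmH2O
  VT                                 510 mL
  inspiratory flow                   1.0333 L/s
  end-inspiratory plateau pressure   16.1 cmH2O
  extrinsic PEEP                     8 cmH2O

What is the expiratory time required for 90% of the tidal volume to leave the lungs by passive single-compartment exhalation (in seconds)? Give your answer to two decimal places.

R = (PIP − Pplat)/V̇ = (28.0 − 16.1) / 1.0333 = 11.9/1.0333 = 11.517 cmH2O·s/L.
C = Vt/(Pplat − PEEP) = 510.0 / (16.1 − 8) = 510.0/8.1 = 62.963 mL/cmH2O.
τ = R × C = 11.517 × 0.06296 L/cmH2O = 0.7251 s.
t = −τ·ln(1 − 0.90) = −0.7251·ln(0.1) = 1.67 s.

1.67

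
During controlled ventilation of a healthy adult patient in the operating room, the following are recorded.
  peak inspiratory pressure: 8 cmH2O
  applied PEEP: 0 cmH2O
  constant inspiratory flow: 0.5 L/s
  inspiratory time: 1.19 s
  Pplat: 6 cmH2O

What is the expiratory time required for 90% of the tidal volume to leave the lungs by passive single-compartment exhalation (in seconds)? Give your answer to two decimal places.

0.91

Vt = flow × Ti = 0.5 L/s × 1.19 s × 1000 mL/L = 595.0 mL.
R = (PIP − Pplat)/V̇ = (8 − 6) / 0.5 = 2.0/0.5 = 4.0 cmH2O·s/L.
C = Vt/(Pplat − PEEP) = 595.0 / (6 − 0) = 595.0/6.0 = 99.167 mL/cmH2O.
τ = R × C = 4.0 × 0.09917 L/cmH2O = 0.3967 s.
t = −τ·ln(1 − 0.90) = −0.3967·ln(0.1) = 0.9134 s.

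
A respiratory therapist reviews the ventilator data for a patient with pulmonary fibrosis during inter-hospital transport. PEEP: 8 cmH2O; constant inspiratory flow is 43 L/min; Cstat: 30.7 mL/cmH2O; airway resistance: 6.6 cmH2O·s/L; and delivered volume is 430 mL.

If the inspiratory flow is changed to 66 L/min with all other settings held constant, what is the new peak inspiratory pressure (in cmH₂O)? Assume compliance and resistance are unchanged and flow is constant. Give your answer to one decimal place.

29.3

Flow: 43 L/min ÷ 60 = 0.7167 L/s.
New flow: 66 L/min ÷ 60 = 1.1 L/s.
PIP = Vt/C + R·V̇ + PEEP (constant-flow equation of motion).
Only the resistive term changes: ΔPIP = R × ΔV̇ = 6.6 × (1.1 − 0.7167) = 6.6 × 0.3833 = 2.53 cmH2O.
Original PIP = 430/30.7 + 6.6×0.7167 + 8 = 26.737 cmH2O; new PIP = 26.737 + (2.53) = 29.267 cmH2O.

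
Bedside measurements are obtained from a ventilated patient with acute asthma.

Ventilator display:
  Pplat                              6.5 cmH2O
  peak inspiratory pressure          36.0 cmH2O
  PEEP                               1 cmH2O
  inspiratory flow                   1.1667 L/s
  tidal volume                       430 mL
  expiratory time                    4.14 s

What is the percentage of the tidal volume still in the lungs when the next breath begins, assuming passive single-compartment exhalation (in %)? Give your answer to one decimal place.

R = (PIP − Pplat)/V̇ = (36.0 − 6.5) / 1.1667 = 29.5/1.1667 = 25.285 cmH2O·s/L.
C = Vt/(Pplat − PEEP) = 430.0 / (6.5 − 1) = 430.0/5.5 = 78.182 mL/cmH2O.
τ = R × C = 25.285 × 0.07818 L/cmH2O = 1.977 s.
Fraction remaining at end-expiration = e^(−Te/τ) = e^(−4.14/1.977) = 0.1232 → 12.32%.

12.3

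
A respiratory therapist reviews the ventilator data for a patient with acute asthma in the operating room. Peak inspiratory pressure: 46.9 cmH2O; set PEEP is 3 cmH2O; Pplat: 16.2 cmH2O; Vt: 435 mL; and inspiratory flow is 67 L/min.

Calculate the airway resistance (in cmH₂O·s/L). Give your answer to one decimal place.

Flow: 67 L/min ÷ 60 = 1.1167 L/s.
Raw = (PIP − Pplat) / flow = (46.9 − 16.2) / 1.1167 = 30.7 / 1.1167 = 27.492 cmH2O·s/L.

27.5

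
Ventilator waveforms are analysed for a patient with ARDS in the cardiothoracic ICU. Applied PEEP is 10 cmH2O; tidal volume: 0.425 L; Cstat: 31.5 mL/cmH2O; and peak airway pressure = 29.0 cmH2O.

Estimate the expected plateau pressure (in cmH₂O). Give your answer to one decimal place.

23.5

Pplat = PEEP + Vt / Cstat = 10 + 425 / 31.5 = 10 + 13.492 = 23.492 cmH2O.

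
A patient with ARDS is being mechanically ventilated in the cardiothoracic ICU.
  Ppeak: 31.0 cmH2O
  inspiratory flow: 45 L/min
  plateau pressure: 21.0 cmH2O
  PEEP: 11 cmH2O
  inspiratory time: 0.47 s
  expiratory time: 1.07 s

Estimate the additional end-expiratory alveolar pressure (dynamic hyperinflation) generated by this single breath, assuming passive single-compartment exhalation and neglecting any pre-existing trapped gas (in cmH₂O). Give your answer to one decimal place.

1.0

Flow: 45 L/min ÷ 60 = 0.75 L/s.
Vt = flow × Ti = 0.75 L/s × 0.47 s × 1000 mL/L = 352.5 mL.
R = (PIP − Pplat)/V̇ = (31.0 − 21.0) / 0.75 = 10.0/0.75 = 13.333 cmH2O·s/L.
C = Vt/(Pplat − PEEP) = 352.5 / (21.0 − 11) = 352.5/10.0 = 35.25 mL/cmH2O.
τ = R × C = 13.333 × 0.03525 L/cmH2O = 0.47 s.
Fraction remaining = e^(−Te/τ) = e^(−1.07/0.47) = 0.1026; trapped volume = 352.5 × 0.1026 = 36.167 mL.
Additional alveolar pressure from trapping ≈ V_trapped / C = 36.167 / 35.25 = 1.026 cmH2O.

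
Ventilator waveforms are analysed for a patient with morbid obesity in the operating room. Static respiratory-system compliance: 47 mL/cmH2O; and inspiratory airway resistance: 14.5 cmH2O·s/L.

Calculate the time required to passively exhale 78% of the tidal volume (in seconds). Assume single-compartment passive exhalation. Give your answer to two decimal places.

1.03

τ = R × C = 14.5 × 47 mL/cmH2O = 14.5 × 0.047 L/cmH2O = 0.6815 s.
Exhaled fraction f = 1 − e^(−t/τ) → t = −τ·ln(1 − f) = −0.6815·ln(0.22) = 1.032 s.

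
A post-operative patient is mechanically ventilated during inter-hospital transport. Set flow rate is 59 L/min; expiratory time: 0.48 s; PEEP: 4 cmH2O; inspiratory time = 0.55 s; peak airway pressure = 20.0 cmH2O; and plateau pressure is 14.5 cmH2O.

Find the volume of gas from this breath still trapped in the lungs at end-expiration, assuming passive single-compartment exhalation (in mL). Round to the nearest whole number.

102

Flow: 59 L/min ÷ 60 = 0.9833 L/s.
Vt = flow × Ti = 0.9833 L/s × 0.55 s × 1000 mL/L = 540.82 mL.
R = (PIP − Pplat)/V̇ = (20.0 − 14.5) / 0.9833 = 5.5/0.9833 = 5.593 cmH2O·s/L.
C = Vt/(Pplat − PEEP) = 540.82 / (14.5 − 4) = 540.82/10.5 = 51.507 mL/cmH2O.
τ = R × C = 5.593 × 0.05151 L/cmH2O = 0.2881 s.
Fraction remaining = e^(−Te/τ) = e^(−0.48/0.2881) = 0.189.
Trapped volume = 540.82 × 0.189 = 102.21 mL.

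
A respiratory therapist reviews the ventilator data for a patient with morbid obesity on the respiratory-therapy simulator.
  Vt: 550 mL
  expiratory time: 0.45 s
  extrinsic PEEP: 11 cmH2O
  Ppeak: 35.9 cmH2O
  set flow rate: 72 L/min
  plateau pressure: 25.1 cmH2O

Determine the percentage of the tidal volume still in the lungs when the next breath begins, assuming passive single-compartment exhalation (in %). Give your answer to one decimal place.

Flow: 72 L/min ÷ 60 = 1.2 L/s.
R = (PIP − Pplat)/V̇ = (35.9 − 25.1) / 1.2 = 10.8/1.2 = 9.0 cmH2O·s/L.
C = Vt/(Pplat − PEEP) = 550.0 / (25.1 − 11) = 550.0/14.1 = 39.007 mL/cmH2O.
τ = R × C = 9.0 × 0.03901 L/cmH2O = 0.3511 s.
Fraction remaining at end-expiration = e^(−Te/τ) = e^(−0.45/0.3511) = 0.2776 → 27.76%.

27.8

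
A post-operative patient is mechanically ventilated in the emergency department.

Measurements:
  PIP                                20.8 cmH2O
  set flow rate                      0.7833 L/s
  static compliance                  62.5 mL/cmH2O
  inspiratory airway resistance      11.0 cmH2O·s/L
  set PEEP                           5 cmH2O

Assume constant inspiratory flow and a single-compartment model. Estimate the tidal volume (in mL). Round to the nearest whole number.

Equation of motion (constant flow): PIP = Vt/C + R·V̇ + PEEP.
Vt/C = PIP − R·V̇ − PEEP = 20.8 − 8.616 − 5 = 7.184 cmH2O.
Vt = C × 7.184 = 62.5 × 7.184 = 449.0 mL.

449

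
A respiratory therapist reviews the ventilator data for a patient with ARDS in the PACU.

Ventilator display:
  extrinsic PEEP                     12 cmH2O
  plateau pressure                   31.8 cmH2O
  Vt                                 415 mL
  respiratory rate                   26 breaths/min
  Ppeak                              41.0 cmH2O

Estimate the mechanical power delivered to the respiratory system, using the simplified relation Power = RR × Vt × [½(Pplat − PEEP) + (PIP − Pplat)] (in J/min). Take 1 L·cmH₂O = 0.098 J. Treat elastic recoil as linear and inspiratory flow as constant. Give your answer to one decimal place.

20.2

Per-breath work = Vt × [½(Pplat−PEEP) + (PIP−Pplat)] = 0.415 × [0.5×19.8 + 9.2] = 0.415 × 19.1 = 7.927 L·cmH2O.
Power = 26 × 7.927 = 206.1 L·cmH2O/min.
× 0.098 J/(L·cmH2O) → 20.198 J/min.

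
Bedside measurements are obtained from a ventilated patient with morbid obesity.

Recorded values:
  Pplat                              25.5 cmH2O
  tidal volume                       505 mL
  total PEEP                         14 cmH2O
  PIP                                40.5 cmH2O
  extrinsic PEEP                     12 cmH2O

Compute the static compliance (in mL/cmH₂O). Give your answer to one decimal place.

End-expiratory occlusion gives total PEEP = 14 cmH2O (intrinsic PEEP = 14 − 12 = 2). Use total PEEP for the elastic gradient.
Cstat = Vt / (Pplat − PEEPtotal) = 505 / (25.5 − 14) = 505 / 11.5 = 43.913 mL/cmH2O.

43.9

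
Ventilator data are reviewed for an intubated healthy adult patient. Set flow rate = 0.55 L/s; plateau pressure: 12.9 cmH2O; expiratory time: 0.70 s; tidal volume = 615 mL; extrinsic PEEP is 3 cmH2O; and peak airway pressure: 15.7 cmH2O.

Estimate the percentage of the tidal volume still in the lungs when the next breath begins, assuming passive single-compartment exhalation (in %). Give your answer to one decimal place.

R = (PIP − Pplat)/V̇ = (15.7 − 12.9) / 0.55 = 2.8/0.55 = 5.091 cmH2O·s/L.
C = Vt/(Pplat − PEEP) = 615.0 / (12.9 − 3) = 615.0/9.9 = 62.121 mL/cmH2O.
τ = R × C = 5.091 × 0.06212 L/cmH2O = 0.3163 s.
Fraction remaining at end-expiration = e^(−Te/τ) = e^(−0.70/0.3163) = 0.1094 → 10.94%.

10.9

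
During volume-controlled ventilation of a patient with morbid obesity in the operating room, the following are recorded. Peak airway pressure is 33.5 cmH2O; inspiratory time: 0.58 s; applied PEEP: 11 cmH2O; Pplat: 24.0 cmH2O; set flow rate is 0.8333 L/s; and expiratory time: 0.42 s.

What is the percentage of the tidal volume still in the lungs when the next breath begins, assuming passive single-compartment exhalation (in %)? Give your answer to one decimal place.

Vt = flow × Ti = 0.8333 L/s × 0.58 s × 1000 mL/L = 483.31 mL.
R = (PIP − Pplat)/V̇ = (33.5 − 24.0) / 0.8333 = 9.5/0.8333 = 11.4 cmH2O·s/L.
C = Vt/(Pplat − PEEP) = 483.31 / (24.0 − 11) = 483.31/13.0 = 37.178 mL/cmH2O.
τ = R × C = 11.4 × 0.03718 L/cmH2O = 0.4239 s.
Fraction remaining at end-expiration = e^(−Te/τ) = e^(−0.42/0.4239) = 0.3713 → 37.13%.

37.1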